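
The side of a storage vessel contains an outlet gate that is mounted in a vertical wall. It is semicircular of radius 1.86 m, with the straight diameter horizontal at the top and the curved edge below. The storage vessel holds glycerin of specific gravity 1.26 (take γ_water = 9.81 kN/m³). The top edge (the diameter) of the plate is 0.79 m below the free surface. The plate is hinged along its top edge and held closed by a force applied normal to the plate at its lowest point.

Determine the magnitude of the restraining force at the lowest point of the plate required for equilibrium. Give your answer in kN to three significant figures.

P ≈ 53.8 kN

γ = 1.26 × 9.81 = 12.3606 kN/m³.
The centroid of a semicircle lies 4r/(3π) = 0.789409 m from the diameter, here below the top edge, so the centroid depth is h_c = 0.79 + 0.789409 = 1.57941 m.
A = πr²/2 = π × 1.86²/2 = 5.43433 m².
Resultant F = γ·h_c·A = 12.3606 × 1.57941 × 5.43433 = 106.091 kN.
I_c = (π/8 − 8/(9π))·r⁴ = 0.109757 × 1.86⁴ = 1.31366 m⁴.
Centre of pressure: y_p = y_c + I_c/(y_c·A) = 1.57941 + 1.31366/(1.57941 × 5.43433) = 1.57941 + 0.153053 = 1.73246 m along the plane.
The resultant acts 0.789409 + 0.153053 = 0.942462 m (along the plate) below the hinge at the top edge, so the moment about the hinge is M = F × 0.942462 = 106.091 × 0.942462 = 99.9867 kN·m.
A normal force at the bottom, 1.86 m from the hinge, must supply this moment: P = 99.9867/1.86 = 53.7563 kN.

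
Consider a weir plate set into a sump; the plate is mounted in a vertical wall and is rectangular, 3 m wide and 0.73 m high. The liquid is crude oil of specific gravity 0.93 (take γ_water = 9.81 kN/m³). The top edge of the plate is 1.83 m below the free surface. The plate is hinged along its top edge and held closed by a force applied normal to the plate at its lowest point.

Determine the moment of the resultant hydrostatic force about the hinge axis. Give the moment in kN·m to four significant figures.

γ = 0.93 × 9.81 = 9.1233 kN/m³.
The centroid lies 0.73/2 = 0.365 m below the top edge, so the centroid depth is h_c = 1.83 + 0.365 = 2.195 m.
A = 3 × 0.73 = 2.19 m².
Resultant F = γ·h_c·A = 9.1233 × 2.195 × 2.19 = 43.8562 kN.
I_c = b·h³/12 = 3 × 0.73³/12 = 0.0972542 m⁴.
Centre of pressure: y_p = y_c + I_c/(y_c·A) = 2.195 + 0.0972542/(2.195 × 2.19) = 2.195 + 0.0202316 = 2.21523 m along the plane.
The resultant acts 0.365 + 0.0202316 = 0.385232 m (along the plate) below the hinge at the top edge, so the moment about the hinge is M = F × 0.385232 = 43.8562 × 0.385232 = 16.8948 kN·m.

M ≈ 16.89 kN·m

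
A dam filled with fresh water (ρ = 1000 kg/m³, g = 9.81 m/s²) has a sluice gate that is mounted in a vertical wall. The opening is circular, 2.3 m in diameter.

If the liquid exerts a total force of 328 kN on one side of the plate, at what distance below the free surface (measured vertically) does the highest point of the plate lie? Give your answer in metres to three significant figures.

γ = ρg = 1000 × 9.81 = 9810 N/m³ = 9.81 kN/m³.
A = π(1.15)² = 4.15476 m².
From F = γ·h_c·A, the centroid depth is h_c = 328/(9.81 × 4.15476) = 8.04746 m.
The centroid is at the centre, 1.15 m below the top of the plate, so the highest point sits at h_top = 8.04746 − 1.15 = 6.89746 m below the surface.

d_top ≈ 6.90 m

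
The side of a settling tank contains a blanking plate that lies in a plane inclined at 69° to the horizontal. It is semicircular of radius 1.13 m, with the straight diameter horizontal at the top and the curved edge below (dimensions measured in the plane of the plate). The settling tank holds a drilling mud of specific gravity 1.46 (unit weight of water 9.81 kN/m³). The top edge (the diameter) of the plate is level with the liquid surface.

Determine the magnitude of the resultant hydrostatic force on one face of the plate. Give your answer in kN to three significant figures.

γ = 1.46 × 9.81 = 14.3226 kN/m³.
Let θ = 69° be the plate's angle to the horizontal; measure y along the incline from where the plane meets the free surface. Vertical depth h = y·sinθ with sinθ = 0.933580.
The centroid of a semicircle lies 4r/(3π) = 0.479587 m from the diameter, here below the top edge, so y_c = 0.479587 m and h_c = 0.479587 × 0.933580 = 0.447733 m.
A = πr²/2 = π × 1.13²/2 = 2.00575 m².
Resultant F = γ·h_c·A = 14.3226 × 0.447733 × 2.00575 = 12.8623 kN.

F ≈ 12.9 kN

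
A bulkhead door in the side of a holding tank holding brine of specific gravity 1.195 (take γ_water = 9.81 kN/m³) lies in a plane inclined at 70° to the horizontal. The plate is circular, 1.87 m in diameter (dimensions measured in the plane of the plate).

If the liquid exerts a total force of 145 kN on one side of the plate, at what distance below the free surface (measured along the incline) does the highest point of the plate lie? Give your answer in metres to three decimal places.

γ = 1.195 × 9.81 = 11.72295 kN/m³.
A = π(0.935)² = 2.74646 m².
From F = γ·h_c·A, the centroid depth is h_c = 145/(11.72295 × 2.74646) = 4.50358 m.
Let θ = 70° be the plate's angle to the horizontal; measure y along the incline from where the plane meets the free surface. Vertical depth h = y·sinθ with sinθ = 0.939693.
Along the incline, y_c = h_c/sinθ = 4.50358/0.939693 = 4.79261 m.
The centroid is at the centre, 0.935 m below the top of the plate, so the highest point sits at y_top = 4.79261 − 0.935 = 3.85761 m along the incline.

y_top ≈ 3.858 m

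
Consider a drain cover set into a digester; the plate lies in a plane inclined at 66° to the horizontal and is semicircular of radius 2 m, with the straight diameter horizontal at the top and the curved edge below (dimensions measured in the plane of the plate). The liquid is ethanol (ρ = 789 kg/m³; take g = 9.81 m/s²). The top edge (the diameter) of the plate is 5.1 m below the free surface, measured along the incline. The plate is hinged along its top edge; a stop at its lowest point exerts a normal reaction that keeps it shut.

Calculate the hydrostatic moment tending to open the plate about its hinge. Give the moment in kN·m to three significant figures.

M ≈ 237 kN·m

γ = ρg = 789 × 9.81 / 1000 = 7.74009 kN/m³.
Let θ = 66° be the plate's angle to the horizontal; measure y along the incline from where the plane meets the free surface. Vertical depth h = y·sinθ with sinθ = 0.913545.
The centroid of a semicircle lies 4r/(3π) = 0.848826 m from the diameter, here below the top edge, so y_c = 5.1 + 0.848826 = 5.94883 m and h_c = 5.94883 × 0.913545 = 5.43452 m.
A = πr²/2 = π × 2²/2 = 6.28319 m².
Resultant F = γ·h_c·A = 7.74009 × 5.43452 × 6.28319 = 264.294 kN.
I_c = (π/8 − 8/(9π))·r⁴ = 0.109757 × 2⁴ = 1.75611 m⁴.
Centre of pressure: y_p = y_c + I_c/(y_c·A) = 5.94883 + 1.75611/(5.94883 × 6.28319) = 5.94883 + 0.0469829 = 5.99581 m along the plane.
The resultant acts 0.848826 + 0.0469829 = 0.895809 m (along the plate) below the hinge at the top edge, so the moment about the hinge is M = F × 0.895809 = 264.294 × 0.895809 = 236.757 kN·m.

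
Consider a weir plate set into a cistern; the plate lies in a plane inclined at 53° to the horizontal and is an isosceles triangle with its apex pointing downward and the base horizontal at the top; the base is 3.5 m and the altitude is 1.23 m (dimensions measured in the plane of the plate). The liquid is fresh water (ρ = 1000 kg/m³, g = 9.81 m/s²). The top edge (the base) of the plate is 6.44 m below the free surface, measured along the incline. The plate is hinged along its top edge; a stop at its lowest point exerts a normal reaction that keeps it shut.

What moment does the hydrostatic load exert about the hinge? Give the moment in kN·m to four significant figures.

γ = ρg = 1000 × 9.81 = 9810 N/m³ = 9.81 kN/m³.
Let θ = 53° be the plate's angle to the horizontal; measure y along the incline from where the plane meets the free surface. Vertical depth h = y·sinθ with sinθ = 0.798636.
With the apex down, the centroid sits h/3 = 1.23/3 = 0.41 m below the base (the top edge), so y_c = 6.44 + 0.41 = 6.85 m and h_c = 6.85 × 0.798636 = 5.47066 m.
A = ½ × 3.5 × 1.23 = 2.1525 m².
Resultant F = γ·h_c·A = 9.81 × 5.47066 × 2.1525 = 115.519 kN.
I_c = b·h³/36 = 3.5 × 1.23³/36 = 0.180918 m⁴.
Centre of pressure: y_p = y_c + I_c/(y_c·A) = 6.85 + 0.180918/(6.85 × 2.1525) = 6.85 + 0.0122701 = 6.86227 m along the plane.
The resultant acts 0.41 + 0.0122701 = 0.42227 m (along the plate) below the hinge at the top edge, so the moment about the hinge is M = F × 0.42227 = 115.519 × 0.42227 = 48.7802 kN·m.

M ≈ 48.78 kN·m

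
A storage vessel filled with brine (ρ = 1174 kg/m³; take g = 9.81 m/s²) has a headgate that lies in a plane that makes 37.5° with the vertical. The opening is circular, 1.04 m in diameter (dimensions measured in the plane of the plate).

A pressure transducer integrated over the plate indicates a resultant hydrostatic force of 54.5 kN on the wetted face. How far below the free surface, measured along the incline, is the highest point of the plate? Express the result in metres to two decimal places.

y_top ≈ 6.50 m

γ = ρg = 1174 × 9.81 / 1000 = 11.51694 kN/m³.
A = π(0.52)² = 0.849487 m².
From F = γ·h_c·A, the centroid depth is h_c = 54.5/(11.51694 × 0.849487) = 5.57061 m.
The plate makes 37.5° with the vertical, i.e. θ = 90° − 37.5° = 52.5° to the horizontal. Measuring y along the incline from the free-surface line, vertical depth h = y·sinθ with sinθ = 0.793353.
Along the incline, y_c = h_c/sinθ = 5.57061/0.793353 = 7.0216 m.
The centroid is at the centre, 0.52 m below the top of the plate, so the highest point sits at y_top = 7.0216 − 0.52 = 6.5016 m along the incline.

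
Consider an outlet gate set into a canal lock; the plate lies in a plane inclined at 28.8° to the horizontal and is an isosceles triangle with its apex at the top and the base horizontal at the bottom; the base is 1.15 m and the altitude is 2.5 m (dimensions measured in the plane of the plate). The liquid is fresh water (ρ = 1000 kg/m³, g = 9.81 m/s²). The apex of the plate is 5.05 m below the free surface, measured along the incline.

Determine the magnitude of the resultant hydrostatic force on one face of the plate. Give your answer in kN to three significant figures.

F ≈ 45.6 kN

γ = ρg = 1000 × 9.81 = 9810 N/m³ = 9.81 kN/m³.
Let θ = 28.8° be the plate's angle to the horizontal; measure y along the incline from where the plane meets the free surface. Vertical depth h = y·sinθ with sinθ = 0.481754.
With the apex up, the centroid sits 2h/3 = 2 × 2.5/3 = 1.66667 m below the apex, so y_c = 5.05 + 1.66667 = 6.71667 m and h_c = 6.71667 × 0.481754 = 3.23578 m.
A = ½ × 1.15 × 2.5 = 1.4375 m².
Resultant F = γ·h_c·A = 9.81 × 3.23578 × 1.4375 = 45.6306 kN.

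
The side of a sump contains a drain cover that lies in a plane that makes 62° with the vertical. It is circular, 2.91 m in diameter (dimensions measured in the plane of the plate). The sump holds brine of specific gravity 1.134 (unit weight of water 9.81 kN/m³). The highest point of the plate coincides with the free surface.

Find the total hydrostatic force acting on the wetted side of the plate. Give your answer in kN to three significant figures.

F ≈ 50.5 kN

γ = 1.134 × 9.81 = 11.12454 kN/m³.
The plate makes 62° with the vertical, i.e. θ = 90° − 62° = 28° to the horizontal. Measuring y along the incline from the free-surface line, vertical depth h = y·sinθ with sinθ = 0.469472.
The centroid is at the centre, 1.455 m below the top of the plate, so y_c = 1.455 m and h_c = 1.455 × 0.469472 = 0.683082 m.
A = π(1.455)² = 6.65083 m².
Resultant F = γ·h_c·A = 11.12454 × 0.683082 × 6.65083 = 50.5395 kN.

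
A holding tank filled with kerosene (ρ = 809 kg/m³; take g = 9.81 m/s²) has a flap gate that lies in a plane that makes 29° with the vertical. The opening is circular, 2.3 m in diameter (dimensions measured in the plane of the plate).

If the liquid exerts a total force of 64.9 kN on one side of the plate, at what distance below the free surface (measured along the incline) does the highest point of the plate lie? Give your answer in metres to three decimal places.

γ = ρg = 809 × 9.81 / 1000 = 7.93629 kN/m³.
A = π(1.15)² = 4.15476 m².
From F = γ·h_c·A, the centroid depth is h_c = 64.9/(7.93629 × 4.15476) = 1.96825 m.
The plate makes 29° with the vertical, i.e. θ = 90° − 29° = 61° to the horizontal. Measuring y along the incline from the free-surface line, vertical depth h = y·sinθ with sinθ = 0.874620.
Along the incline, y_c = h_c/sinθ = 1.96825/0.874620 = 2.25041 m.
The centroid is at the centre, 1.15 m below the top of the plate, so the highest point sits at y_top = 2.25041 − 1.15 = 1.10041 m along the incline.

y_top ≈ 1.100 m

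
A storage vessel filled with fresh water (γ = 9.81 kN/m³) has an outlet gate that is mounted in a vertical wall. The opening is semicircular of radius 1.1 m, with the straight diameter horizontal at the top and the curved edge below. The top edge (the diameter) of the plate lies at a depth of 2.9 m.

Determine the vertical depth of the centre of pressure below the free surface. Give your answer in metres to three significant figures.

h_p = 3.39 m

γ = 9.81 kN/m³.
The centroid of a semicircle lies 4r/(3π) = 0.466854 m from the diameter, here below the top edge, so the centroid depth is h_c = 2.9 + 0.466854 = 3.36685 m.
A = πr²/2 = π × 1.1²/2 = 1.90066 m².
Resultant F = γ·h_c·A = 9.81 × 3.36685 × 1.90066 = 62.7765 kN.
I_c = (π/8 − 8/(9π))·r⁴ = 0.109757 × 1.1⁴ = 0.160695 m⁴.
Centre of pressure: y_p = y_c + I_c/(y_c·A) = 3.36685 + 0.160695/(3.36685 × 1.90066) = 3.36685 + 0.0251116 = 3.39196 m along the plane.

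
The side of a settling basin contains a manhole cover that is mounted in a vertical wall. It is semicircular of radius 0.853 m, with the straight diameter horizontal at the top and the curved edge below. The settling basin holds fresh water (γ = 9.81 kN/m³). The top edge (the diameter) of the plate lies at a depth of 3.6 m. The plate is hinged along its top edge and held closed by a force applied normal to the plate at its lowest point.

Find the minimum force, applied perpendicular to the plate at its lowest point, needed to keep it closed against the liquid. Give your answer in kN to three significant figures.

P ≈ 19.5 kN

γ = 9.81 kN/m³.
The centroid of a semicircle lies 4r/(3π) = 0.362024 m from the diameter, here below the top edge, so the centroid depth is h_c = 3.6 + 0.362024 = 3.96202 m.
A = πr²/2 = π × 0.853²/2 = 1.14293 m².
Resultant F = γ·h_c·A = 9.81 × 3.96202 × 1.14293 = 44.4227 kN.
I_c = (π/8 − 8/(9π))·r⁴ = 0.109757 × 0.853⁴ = 0.058107 m⁴.
Centre of pressure: y_p = y_c + I_c/(y_c·A) = 3.96202 + 0.058107/(3.96202 × 1.14293) = 3.96202 + 0.0128319 = 3.97485 m along the plane.
The resultant acts 0.362024 + 0.0128319 = 0.374856 m (along the plate) below the hinge at the top edge, so the moment about the hinge is M = F × 0.374856 = 44.4227 × 0.374856 = 16.6521 kN·m.
A normal force at the bottom, 0.853 m from the hinge, must supply this moment: P = 16.6521/0.853 = 19.5218 kN.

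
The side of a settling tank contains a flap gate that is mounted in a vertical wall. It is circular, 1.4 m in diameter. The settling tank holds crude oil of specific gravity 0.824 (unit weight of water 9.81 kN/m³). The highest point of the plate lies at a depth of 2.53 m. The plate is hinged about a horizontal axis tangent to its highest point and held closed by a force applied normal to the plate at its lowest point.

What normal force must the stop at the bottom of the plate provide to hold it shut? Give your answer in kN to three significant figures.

P ≈ 21.2 kN

γ = 0.824 × 9.81 = 8.08344 kN/m³.
The centroid is at the centre, 0.7 m below the top of the plate, so the centroid depth is h_c = 2.53 + 0.7 = 3.23 m.
A = π(0.7)² = 1.53938 m².
Resultant F = γ·h_c·A = 8.08344 × 3.23 × 1.53938 = 40.1925 kN.
I_c = πr⁴/4 = π × 0.7⁴/4 = 0.188574 m⁴.
Centre of pressure: y_p = y_c + I_c/(y_c·A) = 3.23 + 0.188574/(3.23 × 1.53938) = 3.23 + 0.0379257 = 3.26793 m along the plane.
The resultant acts 0.7 + 0.0379257 = 0.737926 m (along the plate) below the hinge at the top edge, so the moment about the hinge is M = F × 0.737926 = 40.1925 × 0.737926 = 29.6591 kN·m.
A normal force at the bottom, 1.4 m from the hinge, must supply this moment: P = 29.6591/1.4 = 21.1851 kN.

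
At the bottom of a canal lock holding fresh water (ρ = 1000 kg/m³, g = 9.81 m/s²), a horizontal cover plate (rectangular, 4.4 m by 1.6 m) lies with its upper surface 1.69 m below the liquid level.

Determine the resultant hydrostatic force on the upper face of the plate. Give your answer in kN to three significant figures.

F ≈ 117 kN

γ = ρg = 1000 × 9.81 = 9810 N/m³ = 9.81 kN/m³.
The plate is horizontal, so pressure is uniform at p = γ·h = 9.81 × 1.69 = 16.5789 kN/m².
A = 4.4 × 1.6 = 7.04 m².
F = p·A = 16.5789 × 7.04 = 116.715 kN.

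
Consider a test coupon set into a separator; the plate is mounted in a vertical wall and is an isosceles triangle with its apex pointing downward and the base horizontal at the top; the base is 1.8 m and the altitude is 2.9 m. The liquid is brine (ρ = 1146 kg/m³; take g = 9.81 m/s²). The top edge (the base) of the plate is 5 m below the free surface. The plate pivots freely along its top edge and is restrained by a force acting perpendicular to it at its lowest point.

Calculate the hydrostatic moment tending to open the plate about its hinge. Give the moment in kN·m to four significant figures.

M ≈ 182.9 kN·m

γ = ρg = 1146 × 9.81 / 1000 = 11.24226 kN/m³.
With the apex down, the centroid sits h/3 = 2.9/3 = 0.966667 m below the base (the top edge), so the centroid depth is h_c = 5 + 0.966667 = 5.96667 m.
A = ½ × 1.8 × 2.9 = 2.61 m².
Resultant F = γ·h_c·A = 11.24226 × 5.96667 × 2.61 = 175.076 kN.
I_c = b·h³/36 = 1.8 × 2.9³/36 = 1.21945 m⁴.
Centre of pressure: y_p = y_c + I_c/(y_c·A) = 5.96667 + 1.21945/(5.96667 × 2.61) = 5.96667 + 0.0783054 = 6.04498 m along the plane.
The resultant acts 0.966667 + 0.0783054 = 1.04497 m (along the plate) below the hinge at the top edge, so the moment about the hinge is M = F × 1.04497 = 175.076 × 1.04497 = 182.949 kN·m.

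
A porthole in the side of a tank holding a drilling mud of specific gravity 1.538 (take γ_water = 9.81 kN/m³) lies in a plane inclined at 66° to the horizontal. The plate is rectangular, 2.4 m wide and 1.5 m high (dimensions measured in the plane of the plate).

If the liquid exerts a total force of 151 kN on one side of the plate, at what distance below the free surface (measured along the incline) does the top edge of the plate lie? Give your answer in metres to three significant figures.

y_top ≈ 2.29 m

γ = 1.538 × 9.81 = 15.08778 kN/m³.
A = 2.4 × 1.5 = 3.6 m².
From F = γ·h_c·A, the centroid depth is h_c = 151/(15.08778 × 3.6) = 2.78003 m.
Let θ = 66° be the plate's angle to the horizontal; measure y along the incline from where the plane meets the free surface. Vertical depth h = y·sinθ with sinθ = 0.913545.
Along the incline, y_c = h_c/sinθ = 2.78003/0.913545 = 3.04312 m.
The centroid lies 1.5/2 = 0.75 m below the top edge, so the top edge sits at y_top = 3.04312 − 0.75 = 2.29312 m along the incline.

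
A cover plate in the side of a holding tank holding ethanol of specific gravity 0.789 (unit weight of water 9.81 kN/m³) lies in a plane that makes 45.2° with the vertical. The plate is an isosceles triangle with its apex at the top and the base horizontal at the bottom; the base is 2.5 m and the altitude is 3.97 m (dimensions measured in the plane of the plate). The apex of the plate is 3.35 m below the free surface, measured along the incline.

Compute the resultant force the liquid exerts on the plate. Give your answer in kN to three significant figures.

γ = 0.789 × 9.81 = 7.74009 kN/m³.
The plate makes 45.2° with the vertical, i.e. θ = 90° − 45.2° = 44.8° to the horizontal. Measuring y along the incline from the free-surface line, vertical depth h = y·sinθ with sinθ = 0.704634.
With the apex up, the centroid sits 2h/3 = 2 × 3.97/3 = 2.64667 m below the apex, so y_c = 3.35 + 2.64667 = 5.99667 m and h_c = 5.99667 × 0.704634 = 4.22546 m.
A = ½ × 2.5 × 3.97 = 4.9625 m².
Resultant F = γ·h_c·A = 7.74009 × 4.22546 × 4.9625 = 162.301 kN.

F ≈ 162 kN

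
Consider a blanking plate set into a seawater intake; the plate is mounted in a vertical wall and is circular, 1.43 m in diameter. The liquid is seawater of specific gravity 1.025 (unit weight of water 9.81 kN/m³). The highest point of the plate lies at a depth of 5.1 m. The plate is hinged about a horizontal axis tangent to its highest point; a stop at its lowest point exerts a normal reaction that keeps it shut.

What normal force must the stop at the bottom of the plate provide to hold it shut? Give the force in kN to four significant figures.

γ = 1.025 × 9.81 = 10.05525 kN/m³.
The centroid is at the centre, 0.715 m below the top of the plate, so the centroid depth is h_c = 5.1 + 0.715 = 5.815 m.
A = π(0.715)² = 1.60606 m².
Resultant F = γ·h_c·A = 10.05525 × 5.815 × 1.60606 = 93.9084 kN.
I_c = πr⁴/4 = π × 0.715⁴/4 = 0.205265 m⁴.
Centre of pressure: y_p = y_c + I_c/(y_c·A) = 5.815 + 0.205265/(5.815 × 1.60606) = 5.815 + 0.0219788 = 5.83698 m along the plane.
The resultant acts 0.715 + 0.0219788 = 0.736979 m (along the plate) below the hinge at the top edge, so the moment about the hinge is M = F × 0.736979 = 93.9084 × 0.736979 = 69.2085 kN·m.
A normal force at the bottom, 1.43 m from the hinge, must supply this moment: P = 69.2085/1.43 = 48.3976 kN.

P ≈ 48.40 kN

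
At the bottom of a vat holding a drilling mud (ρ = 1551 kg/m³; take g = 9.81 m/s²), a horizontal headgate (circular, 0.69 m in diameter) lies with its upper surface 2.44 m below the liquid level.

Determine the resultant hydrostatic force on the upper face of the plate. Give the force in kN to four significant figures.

γ = ρg = 1551 × 9.81 / 1000 = 15.21531 kN/m³.
The plate is horizontal, so pressure is uniform at p = γ·h = 15.21531 × 2.44 = 37.1254 kN/m².
A = π(0.345)² = 0.373928 m².
F = p·A = 37.1254 × 0.373928 = 13.8822 kN.

F ≈ 13.88 kN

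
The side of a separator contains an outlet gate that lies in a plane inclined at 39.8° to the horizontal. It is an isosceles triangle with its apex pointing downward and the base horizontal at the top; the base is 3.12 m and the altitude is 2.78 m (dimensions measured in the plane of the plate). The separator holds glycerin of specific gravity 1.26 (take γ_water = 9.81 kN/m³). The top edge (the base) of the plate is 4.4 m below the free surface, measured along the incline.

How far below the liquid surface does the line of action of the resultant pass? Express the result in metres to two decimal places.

h_p = 3.46 m

γ = 1.26 × 9.81 = 12.3606 kN/m³.
Let θ = 39.8° be the plate's angle to the horizontal; measure y along the incline from where the plane meets the free surface. Vertical depth h = y·sinθ with sinθ = 0.640110.
With the apex down, the centroid sits h/3 = 2.78/3 = 0.926667 m below the base (the top edge), so y_c = 4.4 + 0.926667 = 5.32667 m and h_c = 5.32667 × 0.640110 = 3.40965 m.
A = ½ × 3.12 × 2.78 = 4.3368 m².
Resultant F = γ·h_c·A = 12.3606 × 3.40965 × 4.3368 = 182.776 kN.
I_c = b·h³/36 = 3.12 × 2.78³/36 = 1.86203 m⁴.
Centre of pressure: y_p = y_c + I_c/(y_c·A) = 5.32667 + 1.86203/(5.32667 × 4.3368) = 5.32667 + 0.0806049 = 5.40727 m along the plane.
Vertically, h_p = y_p·sinθ = 5.40727 × 0.640110 = 3.46125 m.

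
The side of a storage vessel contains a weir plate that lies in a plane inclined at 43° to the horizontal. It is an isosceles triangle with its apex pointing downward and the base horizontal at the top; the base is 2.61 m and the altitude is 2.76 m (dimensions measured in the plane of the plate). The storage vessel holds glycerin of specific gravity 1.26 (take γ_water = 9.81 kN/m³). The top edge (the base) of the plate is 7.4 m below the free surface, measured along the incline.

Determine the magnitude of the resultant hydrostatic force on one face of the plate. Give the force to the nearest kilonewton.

F ≈ 253 kN

γ = 1.26 × 9.81 = 12.3606 kN/m³.
Let θ = 43° be the plate's angle to the horizontal; measure y along the incline from where the plane meets the free surface. Vertical depth h = y·sinθ with sinθ = 0.681998.
With the apex down, the centroid sits h/3 = 2.76/3 = 0.92 m below the base (the top edge), so y_c = 7.4 + 0.92 = 8.32 m and h_c = 8.32 × 0.681998 = 5.67422 m.
A = ½ × 2.61 × 2.76 = 3.6018 m².
Resultant F = γ·h_c·A = 12.3606 × 5.67422 × 3.6018 = 252.619 kN.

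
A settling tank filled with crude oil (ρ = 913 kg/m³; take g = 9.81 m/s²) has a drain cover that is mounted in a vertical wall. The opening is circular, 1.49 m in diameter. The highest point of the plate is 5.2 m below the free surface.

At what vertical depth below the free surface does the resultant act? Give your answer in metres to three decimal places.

h_p = 5.968 m

γ = ρg = 913 × 9.81 / 1000 = 8.95653 kN/m³.
The centroid is at the centre, 0.745 m below the top of the plate, so the centroid depth is h_c = 5.2 + 0.745 = 5.945 m.
A = π(0.745)² = 1.74366 m².
Resultant F = γ·h_c·A = 8.95653 × 5.945 × 1.74366 = 92.8439 kN.
I_c = πr⁴/4 = π × 0.745⁴/4 = 0.241944 m⁴.
Centre of pressure: y_p = y_c + I_c/(y_c·A) = 5.945 + 0.241944/(5.945 × 1.74366) = 5.945 + 0.02334 = 5.96834 m along the plane.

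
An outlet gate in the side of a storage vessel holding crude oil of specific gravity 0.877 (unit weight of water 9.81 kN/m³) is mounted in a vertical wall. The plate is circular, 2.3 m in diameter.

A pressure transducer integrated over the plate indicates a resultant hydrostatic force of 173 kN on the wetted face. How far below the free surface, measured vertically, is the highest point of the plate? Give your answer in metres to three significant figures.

d_top ≈ 3.69 m

γ = 0.877 × 9.81 = 8.60337 kN/m³.
A = π(1.15)² = 4.15476 m².
From F = γ·h_c·A, the centroid depth is h_c = 173/(8.60337 × 4.15476) = 4.83985 m.
The centroid is at the centre, 1.15 m below the top of the plate, so the highest point sits at h_top = 4.83985 − 1.15 = 3.68985 m below the surface.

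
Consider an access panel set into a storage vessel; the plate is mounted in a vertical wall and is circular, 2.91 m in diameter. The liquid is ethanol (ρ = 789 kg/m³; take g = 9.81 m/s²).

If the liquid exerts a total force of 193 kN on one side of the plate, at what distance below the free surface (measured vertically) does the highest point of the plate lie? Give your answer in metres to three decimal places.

γ = ρg = 789 × 9.81 / 1000 = 7.74009 kN/m³.
A = π(1.455)² = 6.65083 m².
From F = γ·h_c·A, the centroid depth is h_c = 193/(7.74009 × 6.65083) = 3.74917 m.
The centroid is at the centre, 1.455 m below the top of the plate, so the highest point sits at h_top = 3.74917 − 1.455 = 2.29417 m below the surface.

d_top ≈ 2.294 m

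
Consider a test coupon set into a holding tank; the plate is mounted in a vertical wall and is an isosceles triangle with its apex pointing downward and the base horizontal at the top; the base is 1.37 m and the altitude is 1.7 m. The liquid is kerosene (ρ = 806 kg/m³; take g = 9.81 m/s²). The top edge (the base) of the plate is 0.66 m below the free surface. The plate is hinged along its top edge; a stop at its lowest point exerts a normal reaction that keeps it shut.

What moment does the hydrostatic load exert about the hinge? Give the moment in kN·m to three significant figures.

γ = ρg = 806 × 9.81 / 1000 = 7.90686 kN/m³.
With the apex down, the centroid sits h/3 = 1.7/3 = 0.566667 m below the base (the top edge), so the centroid depth is h_c = 0.66 + 0.566667 = 1.22667 m.
A = ½ × 1.37 × 1.7 = 1.1645 m².
Resultant F = γ·h_c·A = 7.90686 × 1.22667 × 1.1645 = 11.2946 kN.
I_c = b·h³/36 = 1.37 × 1.7³/36 = 0.186967 m⁴.
Centre of pressure: y_p = y_c + I_c/(y_c·A) = 1.22667 + 0.186967/(1.22667 × 1.1645) = 1.22667 + 0.130887 = 1.35756 m along the plane.
The resultant acts 0.566667 + 0.130887 = 0.697554 m (along the plate) below the hinge at the top edge, so the moment about the hinge is M = F × 0.697554 = 11.2946 × 0.697554 = 7.87859 kN·m.

M ≈ 7.88 kN·m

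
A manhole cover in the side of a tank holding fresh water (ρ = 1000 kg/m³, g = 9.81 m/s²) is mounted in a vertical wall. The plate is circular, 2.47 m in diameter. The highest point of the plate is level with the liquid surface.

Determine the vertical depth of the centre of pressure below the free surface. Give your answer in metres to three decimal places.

h_p = 1.544 m

γ = ρg = 1000 × 9.81 = 9810 N/m³ = 9.81 kN/m³.
The centroid is at the centre, 1.235 m below the top of the plate, so the centroid depth is h_c = 1.235 m.
A = π(1.235)² = 4.79164 m².
Resultant F = γ·h_c·A = 9.81 × 1.235 × 4.79164 = 58.0524 kN.
I_c = πr⁴/4 = π × 1.235⁴/4 = 1.82708 m⁴.
Centre of pressure: y_p = y_c + I_c/(y_c·A) = 1.235 + 1.82708/(1.235 × 4.79164) = 1.235 + 0.30875 = 1.54375 m along the plane.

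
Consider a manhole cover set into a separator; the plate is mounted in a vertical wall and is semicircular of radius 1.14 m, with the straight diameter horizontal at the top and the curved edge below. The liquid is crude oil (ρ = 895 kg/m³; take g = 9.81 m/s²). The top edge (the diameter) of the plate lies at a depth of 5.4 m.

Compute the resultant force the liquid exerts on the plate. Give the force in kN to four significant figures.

γ = ρg = 895 × 9.81 / 1000 = 8.77995 kN/m³.
The centroid of a semicircle lies 4r/(3π) = 0.483831 m from the diameter, here below the top edge, so the centroid depth is h_c = 5.4 + 0.483831 = 5.88383 m.
A = πr²/2 = π × 1.14²/2 = 2.04141 m².
Resultant F = γ·h_c·A = 8.77995 × 5.88383 × 2.04141 = 105.459 kN.

F ≈ 105.5 kN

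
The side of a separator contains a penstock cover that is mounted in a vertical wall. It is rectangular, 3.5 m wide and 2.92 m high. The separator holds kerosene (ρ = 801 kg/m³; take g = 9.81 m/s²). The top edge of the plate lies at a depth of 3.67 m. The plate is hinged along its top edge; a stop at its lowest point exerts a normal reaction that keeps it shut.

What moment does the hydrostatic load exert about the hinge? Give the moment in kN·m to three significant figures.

γ = ρg = 801 × 9.81 / 1000 = 7.85781 kN/m³.
The centroid lies 2.92/2 = 1.46 m below the top edge, so the centroid depth is h_c = 3.67 + 1.46 = 5.13 m.
A = 3.5 × 2.92 = 10.22 m².
Resultant F = γ·h_c·A = 7.85781 × 5.13 × 10.22 = 411.974 kN.
I_c = b·h³/12 = 3.5 × 2.92³/12 = 7.26165 m⁴.
Centre of pressure: y_p = y_c + I_c/(y_c·A) = 5.13 + 7.26165/(5.13 × 10.22) = 5.13 + 0.138506 = 5.26851 m along the plane.
The resultant acts 1.46 + 0.138506 = 1.59851 m (along the plate) below the hinge at the top edge, so the moment about the hinge is M = F × 1.59851 = 411.974 × 1.59851 = 658.545 kN·m.

M ≈ 659 kN·m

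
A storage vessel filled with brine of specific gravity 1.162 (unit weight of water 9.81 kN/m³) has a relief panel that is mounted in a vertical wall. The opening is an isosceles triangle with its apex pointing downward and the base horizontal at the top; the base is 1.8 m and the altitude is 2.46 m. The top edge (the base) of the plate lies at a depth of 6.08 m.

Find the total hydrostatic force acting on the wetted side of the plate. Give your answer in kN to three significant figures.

γ = 1.162 × 9.81 = 11.39922 kN/m³.
With the apex down, the centroid sits h/3 = 2.46/3 = 0.82 m below the base (the top edge), so the centroid depth is h_c = 6.08 + 0.82 = 6.9 m.
A = ½ × 1.8 × 2.46 = 2.214 m².
Resultant F = γ·h_c·A = 11.39922 × 6.9 × 2.214 = 174.141 kN.

F ≈ 174 kN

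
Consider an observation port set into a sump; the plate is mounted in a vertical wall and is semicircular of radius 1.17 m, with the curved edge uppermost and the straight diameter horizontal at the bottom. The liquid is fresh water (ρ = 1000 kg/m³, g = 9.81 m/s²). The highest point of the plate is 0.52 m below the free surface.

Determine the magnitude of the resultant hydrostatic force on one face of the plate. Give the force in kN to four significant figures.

F ≈ 25.17 kN

γ = ρg = 1000 × 9.81 = 9810 N/m³ = 9.81 kN/m³.
The centroid lies 4r/(3π) = 0.496563 m above the diameter, so r − 4r/(3π) = 1.17 − 0.496563 = 0.673437 m below the topmost point, so the centroid depth is h_c = 0.52 + 0.673437 = 1.19344 m.
A = πr²/2 = π × 1.17²/2 = 2.15026 m².
Resultant F = γ·h_c·A = 9.81 × 1.19344 × 2.15026 = 25.1745 kN.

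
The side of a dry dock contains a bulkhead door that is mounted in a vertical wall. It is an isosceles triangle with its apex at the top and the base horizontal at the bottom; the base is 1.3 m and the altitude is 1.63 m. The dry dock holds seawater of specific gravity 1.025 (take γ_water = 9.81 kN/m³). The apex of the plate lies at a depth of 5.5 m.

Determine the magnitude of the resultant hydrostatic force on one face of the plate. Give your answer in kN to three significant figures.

γ = 1.025 × 9.81 = 10.05525 kN/m³.
With the apex up, the centroid sits 2h/3 = 2 × 1.63/3 = 1.08667 m below the apex, so the centroid depth is h_c = 5.5 + 1.08667 = 6.58667 m.
A = ½ × 1.3 × 1.63 = 1.0595 m².
Resultant F = γ·h_c·A = 10.05525 × 6.58667 × 1.0595 = 70.1713 kN.

F ≈ 70.2 kN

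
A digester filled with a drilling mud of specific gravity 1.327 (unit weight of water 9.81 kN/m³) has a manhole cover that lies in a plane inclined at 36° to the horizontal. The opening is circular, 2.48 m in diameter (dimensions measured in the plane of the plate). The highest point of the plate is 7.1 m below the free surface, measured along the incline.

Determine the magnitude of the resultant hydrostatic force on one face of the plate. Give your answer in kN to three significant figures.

γ = 1.327 × 9.81 = 13.01787 kN/m³.
Let θ = 36° be the plate's angle to the horizontal; measure y along the incline from where the plane meets the free surface. Vertical depth h = y·sinθ with sinθ = 0.587785.
The centroid is at the centre, 1.24 m below the top of the plate, so y_c = 7.1 + 1.24 = 8.34 m and h_c = 8.34 × 0.587785 = 4.90213 m.
A = π(1.24)² = 4.83051 m².
Resultant F = γ·h_c·A = 13.01787 × 4.90213 × 4.83051 = 308.26 kN.

F ≈ 308 kN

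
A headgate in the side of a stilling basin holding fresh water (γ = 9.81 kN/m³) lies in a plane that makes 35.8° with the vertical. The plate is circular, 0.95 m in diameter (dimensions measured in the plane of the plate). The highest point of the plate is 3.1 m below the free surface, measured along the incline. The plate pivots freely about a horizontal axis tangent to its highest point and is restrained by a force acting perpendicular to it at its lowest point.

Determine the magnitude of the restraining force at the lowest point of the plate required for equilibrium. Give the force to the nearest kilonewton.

P ≈ 10 kN

γ = 9.81 kN/m³.
The plate makes 35.8° with the vertical, i.e. θ = 90° − 35.8° = 54.2° to the horizontal. Measuring y along the incline from the free-surface line, vertical depth h = y·sinθ with sinθ = 0.811064.
The centroid is at the centre, 0.475 m below the top of the plate, so y_c = 3.1 + 0.475 = 3.575 m and h_c = 3.575 × 0.811064 = 2.89955 m.
A = π(0.475)² = 0.708822 m².
Resultant F = γ·h_c·A = 9.81 × 2.89955 × 0.708822 = 20.1621 kN.
I_c = πr⁴/4 = π × 0.475⁴/4 = 0.039982 m⁴.
Centre of pressure: y_p = y_c + I_c/(y_c·A) = 3.575 + 0.039982/(3.575 × 0.708822) = 3.575 + 0.015778 = 3.59078 m along the plane.
The resultant acts 0.475 + 0.015778 = 0.490778 m (along the plate) below the hinge at the top edge, so the moment about the hinge is M = F × 0.490778 = 20.1621 × 0.490778 = 9.89512 kN·m.
A normal force at the bottom, 0.95 m from the hinge, must supply this moment: P = 9.89512/0.95 = 10.4159 kN.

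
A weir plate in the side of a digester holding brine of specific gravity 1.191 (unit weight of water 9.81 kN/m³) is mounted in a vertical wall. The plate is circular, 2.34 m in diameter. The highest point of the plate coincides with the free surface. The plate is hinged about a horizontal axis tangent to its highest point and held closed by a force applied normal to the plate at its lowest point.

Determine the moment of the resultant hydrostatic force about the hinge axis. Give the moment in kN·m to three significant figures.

γ = 1.191 × 9.81 = 11.68371 kN/m³.
The centroid is at the centre, 1.17 m below the top of the plate, so the centroid depth is h_c = 1.17 m.
A = π(1.17)² = 4.30053 m².
Resultant F = γ·h_c·A = 11.68371 × 1.17 × 4.30053 = 58.788 kN.
I_c = πr⁴/4 = π × 1.17⁴/4 = 1.47175 m⁴.
Centre of pressure: y_p = y_c + I_c/(y_c·A) = 1.17 + 1.47175/(1.17 × 4.30053) = 1.17 + 0.2925 = 1.4625 m along the plane.
The resultant acts 1.17 + 0.2925 = 1.4625 m (along the plate) below the hinge at the top edge, so the moment about the hinge is M = F × 1.4625 = 58.788 × 1.4625 = 85.9774 kN·m.

M ≈ 86.0 kN·m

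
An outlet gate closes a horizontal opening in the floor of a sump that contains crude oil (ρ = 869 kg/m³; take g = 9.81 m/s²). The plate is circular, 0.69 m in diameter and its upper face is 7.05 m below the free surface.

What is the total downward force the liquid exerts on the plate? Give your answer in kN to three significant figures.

F ≈ 22.5 kN

γ = ρg = 869 × 9.81 / 1000 = 8.52489 kN/m³.
The plate is horizontal, so pressure is uniform at p = γ·h = 8.52489 × 7.05 = 60.1005 kN/m².
A = π(0.345)² = 0.373928 m².
F = p·A = 60.1005 × 0.373928 = 22.4733 kN.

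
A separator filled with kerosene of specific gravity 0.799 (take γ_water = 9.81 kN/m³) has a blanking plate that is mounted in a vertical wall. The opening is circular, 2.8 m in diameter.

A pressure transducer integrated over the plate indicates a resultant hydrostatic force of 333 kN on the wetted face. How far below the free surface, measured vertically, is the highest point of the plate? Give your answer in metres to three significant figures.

d_top ≈ 5.50 m

γ = 0.799 × 9.81 = 7.83819 kN/m³.
A = π(1.4)² = 6.15752 m².
From F = γ·h_c·A, the centroid depth is h_c = 333/(7.83819 × 6.15752) = 6.89958 m.
The centroid is at the centre, 1.4 m below the top of the plate, so the highest point sits at h_top = 6.89958 − 1.4 = 5.49958 m below the surface.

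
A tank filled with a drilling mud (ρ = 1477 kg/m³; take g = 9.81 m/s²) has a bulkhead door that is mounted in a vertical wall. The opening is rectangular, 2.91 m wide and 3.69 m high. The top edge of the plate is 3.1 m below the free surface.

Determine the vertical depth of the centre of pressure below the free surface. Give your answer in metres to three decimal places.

γ = ρg = 1477 × 9.81 / 1000 = 14.48937 kN/m³.
The centroid lies 3.69/2 = 1.845 m below the top edge, so the centroid depth is h_c = 3.1 + 1.845 = 4.945 m.
A = 2.91 × 3.69 = 10.7379 m².
Resultant F = γ·h_c·A = 14.48937 × 4.945 × 10.7379 = 769.37 kN.
I_c = b·h³/12 = 2.91 × 3.69³/12 = 12.184 m⁴.
Centre of pressure: y_p = y_c + I_c/(y_c·A) = 4.945 + 12.184/(4.945 × 10.7379) = 4.945 + 0.229459 = 5.17446 m along the plane.

h_p = 5.174 m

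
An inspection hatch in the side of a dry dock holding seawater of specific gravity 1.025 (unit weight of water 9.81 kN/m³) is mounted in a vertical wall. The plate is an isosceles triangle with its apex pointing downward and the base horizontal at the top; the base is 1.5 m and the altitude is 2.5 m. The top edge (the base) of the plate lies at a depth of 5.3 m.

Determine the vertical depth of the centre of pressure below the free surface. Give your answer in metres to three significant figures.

γ = 1.025 × 9.81 = 10.05525 kN/m³.
With the apex down, the centroid sits h/3 = 2.5/3 = 0.833333 m below the base (the top edge), so the centroid depth is h_c = 5.3 + 0.833333 = 6.13333 m.
A = ½ × 1.5 × 2.5 = 1.875 m².
Resultant F = γ·h_c·A = 10.05525 × 6.13333 × 1.875 = 115.635 kN.
I_c = b·h³/36 = 1.5 × 2.5³/36 = 0.651042 m⁴.
Centre of pressure: y_p = y_c + I_c/(y_c·A) = 6.13333 + 0.651042/(6.13333 × 1.875) = 6.13333 + 0.0566124 = 6.18994 m along the plane.

h_p = 6.19 m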